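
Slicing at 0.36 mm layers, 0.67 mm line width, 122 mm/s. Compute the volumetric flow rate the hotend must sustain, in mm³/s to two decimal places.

Extrusion cross-section = 0.36 × 0.67 = 0.2412 mm².
Volumetric flow = 122 × 0.2412 = 29.43 mm³/s.

29.43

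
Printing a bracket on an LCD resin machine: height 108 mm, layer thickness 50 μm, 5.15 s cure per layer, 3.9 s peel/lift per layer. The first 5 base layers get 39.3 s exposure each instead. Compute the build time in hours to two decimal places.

Layers = ⌈108/0.05⌉ = 2160.
Bottom layers: 5 × (39.3 + 3.9) → 216 s.
Normal layers: 2155 × (5.15 + 3.9) → 19502.75 s.
Sum: 216 + 19502.75 = 19718.75 s → 5.48 hours.

5.48 hours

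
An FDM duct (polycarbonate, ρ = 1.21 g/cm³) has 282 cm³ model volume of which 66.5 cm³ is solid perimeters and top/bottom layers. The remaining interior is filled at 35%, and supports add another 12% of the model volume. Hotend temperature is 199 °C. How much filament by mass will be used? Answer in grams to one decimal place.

Volume inside the shell = 282 − 66.5, so 215.5 cm³.
Infill volume = 0.35 × 215.5, so 75.425 cm³.
Support = 0.12 × 282, so 33.84 cm³.
Total printed volume: 66.5 + 75.425 + 33.84 → 175.765 cm³.
Mass: 175.765 × 1.21 → 212.67565 g.

212.7 g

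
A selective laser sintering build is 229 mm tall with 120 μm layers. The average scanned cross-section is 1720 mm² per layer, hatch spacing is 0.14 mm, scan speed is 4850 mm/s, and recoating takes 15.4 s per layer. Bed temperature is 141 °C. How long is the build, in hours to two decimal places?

Number of layers: 229 / 0.12 → 1909 (rounded up).
Scan path per layer = 1720 / 0.14, so 12285.7 mm.
Per-layer scan time: 12285.7 / 4850 → 2.5331 s.
Per-layer time = 2.5331 + 15.4 = 17.9331 s.
1909 layers × 17.9331 s/layer = 34234.2879 s, i.e. 9.51 hours.

9.51 hours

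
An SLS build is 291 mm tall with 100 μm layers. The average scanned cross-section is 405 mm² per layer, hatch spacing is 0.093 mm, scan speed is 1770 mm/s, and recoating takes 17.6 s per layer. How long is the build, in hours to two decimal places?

Number of layers: 291 / 0.1 → 2910 (rounded up).
Hatch length per layer: 405 / 0.093 → 4354.8 mm.
Per-layer scan time = 4354.8 / 1770 = 2.4603 s.
Layer cycle = 2.4603 + 17.6 = 20.0603 s.
2910 layers × 20.0603 s/layer = 58375.473 s, i.e. 16.22 hours.

16.22 hours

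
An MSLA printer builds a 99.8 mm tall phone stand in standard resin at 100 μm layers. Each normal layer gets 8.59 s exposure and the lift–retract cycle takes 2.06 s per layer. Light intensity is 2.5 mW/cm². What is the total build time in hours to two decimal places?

Number of layers: 99.8 / 0.1 → 998 (rounded up).
Each layer takes: 8.59 + 2.06 → 10.65 s.
Total = 998 × 10.65 = 10628.7 s = 2.95 hours.

2.95 hours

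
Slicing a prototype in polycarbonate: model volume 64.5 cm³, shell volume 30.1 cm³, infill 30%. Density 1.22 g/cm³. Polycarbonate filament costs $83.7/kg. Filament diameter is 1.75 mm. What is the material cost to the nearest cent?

$4.13

Infill region = 64.5 − 30.1, so 34.4 cm³.
Infill volume = 0.30 × 34.4 = 10.32 cm³.
Total printed volume = 30.1 + 10.32 = 40.42 cm³.
Mass: 40.42 × 1.22 → 49.3124 g.
At $83.7/kg: 49.3124/1000 × 83.7 = $4.13.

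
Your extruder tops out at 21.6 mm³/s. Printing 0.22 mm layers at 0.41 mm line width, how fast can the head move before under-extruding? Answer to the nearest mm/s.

Extrusion cross-section = 0.22 × 0.41, so 0.0902 mm².
Max speed = 21.6 / 0.0902 = 239.47 ≈ 239 mm/s.

239 mm/s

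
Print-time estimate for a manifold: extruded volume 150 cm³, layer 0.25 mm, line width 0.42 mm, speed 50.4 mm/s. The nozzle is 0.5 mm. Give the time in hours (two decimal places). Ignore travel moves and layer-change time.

Line area = 0.25 × 0.42 = 0.105 mm².
Total extruded path = 150000/0.105 = 1428571.4 mm.
Extrusion time = 1428571.4 / 50.4, so 28344.7 s.
That's 28344.7 s → 7.87 hours.

7.87 hours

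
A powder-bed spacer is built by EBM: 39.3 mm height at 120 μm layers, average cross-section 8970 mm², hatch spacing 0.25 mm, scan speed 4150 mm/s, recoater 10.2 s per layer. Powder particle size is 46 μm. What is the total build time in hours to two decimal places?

Layer count = ceil(39.3 / 0.12) = 328.
Hatch length per layer: 8970 / 0.25 → 35880 mm.
Beam time per layer: 35880 / 4150 → 8.6458 s.
Per-layer time: 8.6458 + 10.2 → 18.8458 s.
Total: 328 × 18.8458 s = 6181.4224 s → 1.72 hours.

1.72 hours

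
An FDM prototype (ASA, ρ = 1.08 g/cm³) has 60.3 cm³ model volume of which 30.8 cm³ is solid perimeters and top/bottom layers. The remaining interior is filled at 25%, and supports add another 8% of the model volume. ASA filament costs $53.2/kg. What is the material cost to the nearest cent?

$2.47

Infill region: 60.3 − 30.8 → 29.5 cm³.
Infill deposited = 0.25 × 29.5 = 7.375 cm³.
Support = 0.08 × 60.3, so 4.824 cm³.
Total extruded = 30.8 + 7.375 + 4.824 = 42.999 cm³.
Mass = 42.999 × 1.08, so 46.43892 g.
Cost = 46.43892 g / 1000 × $53.2/kg = $2.47.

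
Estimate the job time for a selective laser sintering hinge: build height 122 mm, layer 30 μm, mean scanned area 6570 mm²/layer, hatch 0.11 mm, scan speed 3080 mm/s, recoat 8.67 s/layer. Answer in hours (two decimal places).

Number of layers: 122 / 0.03 → 4067 (rounded up).
Hatch length per layer: 6570 / 0.11 → 59727.3 mm.
Scan time per layer = 59727.3 / 3080 = 19.392 s.
Layer cycle = 19.392 + 8.67, so 28.062 s.
4067 layers × 28.062 s/layer = 114128.154 s, i.e. 31.70 hours.

31.70 hours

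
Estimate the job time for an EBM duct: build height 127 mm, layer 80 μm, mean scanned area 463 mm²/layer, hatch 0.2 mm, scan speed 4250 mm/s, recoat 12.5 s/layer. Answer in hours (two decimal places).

5.75 hours

Layers = ⌈127/0.08⌉ = 1588.
Hatch length per layer = 463 / 0.2 = 2315 mm.
Beam time per layer = 2315 / 4250, so 0.5447 s.
Per-layer time = 0.5447 + 12.5 = 13.0447 s.
1588 layers × 13.0447 s/layer = 20714.9836 s, i.e. 5.75 hours.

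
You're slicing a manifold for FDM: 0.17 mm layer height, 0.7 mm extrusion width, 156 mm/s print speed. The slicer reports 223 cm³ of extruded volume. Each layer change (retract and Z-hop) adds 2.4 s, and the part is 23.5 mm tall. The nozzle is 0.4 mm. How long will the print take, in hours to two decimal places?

3.43 hours

Line area = 0.17 × 0.7 = 0.119 mm².
Path length: 223000 mm³ / 0.119 mm² → 1873949.6 mm.
Extrusion time = 1873949.6 / 156, so 12012.5 s.
Layers = ⌈23.5/0.17⌉ = 139.
Non-print overhead = 139 × 2.4 = 333.6 s.
Total = 12012.5 + 333.6 = 12346.1 s = 3.43 hours.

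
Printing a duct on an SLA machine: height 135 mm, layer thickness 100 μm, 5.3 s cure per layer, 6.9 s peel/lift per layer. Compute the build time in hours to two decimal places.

4.58 hours

Layer count = ceil(135 / 0.1) = 1350.
Per-layer time = 5.3 + 6.9 = 12.2 s.
Total = 1350 × 12.2 = 16470 s = 4.58 hours.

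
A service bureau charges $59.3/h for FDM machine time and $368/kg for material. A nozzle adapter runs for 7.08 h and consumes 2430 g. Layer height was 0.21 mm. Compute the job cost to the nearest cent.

Time charge = 59.3 × 7.08, so $419.844.
Material charge = 368 × 2430/1000 = $894.24.
Job cost: 419.844 + 894.24 = 1314.084 ≈ $1314.08.

$1314.08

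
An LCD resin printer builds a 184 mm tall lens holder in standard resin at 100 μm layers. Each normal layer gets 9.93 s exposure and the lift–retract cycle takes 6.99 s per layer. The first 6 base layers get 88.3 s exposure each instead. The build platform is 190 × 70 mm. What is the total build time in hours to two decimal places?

8.78 hours

Number of layers: 184 / 0.1 → 1840 (rounded up).
Bottom layers: 6 × (88.3 + 6.99) → 571.74 s.
Regular layers: 1834 × (9.93 + 6.99) → 31031.28 s.
Sum: 571.74 + 31031.28 = 31603.02 s → 8.78 hours.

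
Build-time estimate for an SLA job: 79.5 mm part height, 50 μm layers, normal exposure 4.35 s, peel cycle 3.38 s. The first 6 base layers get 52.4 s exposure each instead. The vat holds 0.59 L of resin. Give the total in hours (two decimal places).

3.49 hours

Layers = ⌈79.5/0.05⌉ = 1590.
Burn-in layers = 6 × (52.4 + 3.38), so 334.68 s.
Normal layers: 1584 × (4.35 + 3.38) → 12244.32 s.
Sum: 334.68 + 12244.32 = 12579 s → 3.49 hours.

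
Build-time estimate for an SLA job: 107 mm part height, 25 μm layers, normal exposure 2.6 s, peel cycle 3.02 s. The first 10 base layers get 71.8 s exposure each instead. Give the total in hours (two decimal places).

6.87 hours

Number of layers: 107 / 0.025 → 4280 (rounded up).
Bottom layers = 10 × (71.8 + 3.02) = 748.2 s.
Regular layers: 4270 × (2.6 + 3.02) → 23997.4 s.
Sum: 748.2 + 23997.4 = 24745.6 s → 6.87 hours.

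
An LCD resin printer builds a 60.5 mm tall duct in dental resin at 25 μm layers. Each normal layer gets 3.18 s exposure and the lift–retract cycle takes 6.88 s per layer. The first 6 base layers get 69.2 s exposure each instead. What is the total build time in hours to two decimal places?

Layer count = ceil(60.5 / 0.025) = 2420.
Bottom layers: 6 × (69.2 + 6.88) → 456.48 s.
Remaining layers = 2414 × (3.18 + 6.88) = 24284.84 s.
Sum: 456.48 + 24284.84 = 24741.32 s → 6.87 hours.

6.87 hours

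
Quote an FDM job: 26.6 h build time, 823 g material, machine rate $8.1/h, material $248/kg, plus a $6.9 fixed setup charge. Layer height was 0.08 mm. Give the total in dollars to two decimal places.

Machine cost: 8.1 × 26.6 → $215.46.
Material charge: 248 × 823/1000 → $204.104.
Total = 215.46 + 204.104 + 6.9 = 426.464 ≈ $426.46.

$426.46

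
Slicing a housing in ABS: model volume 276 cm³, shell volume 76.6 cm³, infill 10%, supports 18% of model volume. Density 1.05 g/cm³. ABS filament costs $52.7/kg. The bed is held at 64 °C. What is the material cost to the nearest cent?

$8.09

Volume inside the shell = 276 − 76.6, so 199.4 cm³.
Infill deposited = 0.10 × 199.4 = 19.94 cm³.
Support: 0.18 × 276 → 49.68 cm³.
Total printed volume: 76.6 + 19.94 + 49.68 → 146.22 cm³.
Mass = 146.22 × 1.05, so 153.531 g.
At $52.7/kg: 153.531/1000 × 52.7 = $8.09.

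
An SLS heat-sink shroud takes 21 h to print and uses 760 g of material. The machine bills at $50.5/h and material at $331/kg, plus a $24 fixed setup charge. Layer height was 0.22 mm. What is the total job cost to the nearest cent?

Machine cost = 50.5 × 21, so $1060.50.
Material charge = 331 × 760/1000, so $251.56.
Adding setup: 1060.50 + 251.56 + 24 → $1336.06.

$1336.06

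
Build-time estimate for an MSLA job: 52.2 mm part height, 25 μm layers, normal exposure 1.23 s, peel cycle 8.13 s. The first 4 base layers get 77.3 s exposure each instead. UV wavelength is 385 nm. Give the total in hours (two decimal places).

5.51 hours

Layers = ⌈52.2/0.025⌉ = 2088.
Bottom layers = 4 × (77.3 + 8.13) = 341.72 s.
Remaining layers: 2084 × (1.23 + 8.13) → 19506.24 s.
Sum: 341.72 + 19506.24 = 19847.96 s → 5.51 hours.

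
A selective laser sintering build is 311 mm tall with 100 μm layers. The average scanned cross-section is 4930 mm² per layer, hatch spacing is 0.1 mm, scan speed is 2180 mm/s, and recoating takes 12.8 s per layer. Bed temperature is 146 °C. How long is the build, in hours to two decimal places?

Layer count = ceil(311 / 0.1) = 3110.
Per-layer scan distance: 4930 / 0.1 → 49300 mm.
Per-layer scan time: 49300 / 2180 → 22.6147 s.
Layer cycle = 22.6147 + 12.8 = 35.4147 s.
Build time = 3110 × 35.4147 = 110139.717 s = 30.59 hours.

30.59 hours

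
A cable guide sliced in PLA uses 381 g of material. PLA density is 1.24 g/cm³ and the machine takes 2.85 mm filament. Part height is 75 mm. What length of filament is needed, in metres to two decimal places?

48.16 m

Extruded volume: 381/1.24 = 307.2581 cm³ (307258.1 mm³).
A = π r² = π × 1.425² = 6.3794 mm².
Length = 307258.1 / 6.3794 = 48164.11 mm = 48.16 m.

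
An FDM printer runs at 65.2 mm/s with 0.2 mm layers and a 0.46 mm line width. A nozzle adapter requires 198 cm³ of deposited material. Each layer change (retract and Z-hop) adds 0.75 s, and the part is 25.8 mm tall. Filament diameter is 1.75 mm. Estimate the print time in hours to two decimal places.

9.20 hours

Extrusion cross-section = 0.2 × 0.46 = 0.092 mm².
Toolpath length = 198 cm³ / 0.092 mm² = 198000 / 0.092 = 2152173.9 mm.
Print-move time: 2152173.9 / 65.2 → 33008.8 s.
Layers = ⌈25.8/0.2⌉ = 129.
Layer-change overhead = 129 × 0.75 = 96.75 s.
Total = 33008.8 + 96.75 = 33105.55 s = 9.20 hours.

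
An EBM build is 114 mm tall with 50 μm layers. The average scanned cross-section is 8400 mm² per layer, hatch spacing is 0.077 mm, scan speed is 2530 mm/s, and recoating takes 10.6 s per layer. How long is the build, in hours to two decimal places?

Layers = ⌈114/0.05⌉ = 2280.
Scan path per layer = 8400 / 0.077, so 109090.9 mm.
Beam time per layer: 109090.9 / 2530 → 43.1189 s.
Per-layer time = 43.1189 + 10.6, so 53.7189 s.
Total: 2280 × 53.7189 s = 122479.092 s → 34.02 hours.

34.02 hours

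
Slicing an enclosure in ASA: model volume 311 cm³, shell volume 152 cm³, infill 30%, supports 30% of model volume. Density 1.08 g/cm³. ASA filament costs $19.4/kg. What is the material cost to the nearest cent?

$6.14

Infill region: 311 − 152 → 159 cm³.
Deposited infill: 0.30 × 159 → 47.7 cm³.
Support = 0.30 × 311, so 93.3 cm³.
Total extruded: 152 + 47.7 + 93.3 → 293 cm³.
Mass = 293 × 1.08 = 316.44 g.
At $19.4/kg: 316.44/1000 × 19.4 = $6.14.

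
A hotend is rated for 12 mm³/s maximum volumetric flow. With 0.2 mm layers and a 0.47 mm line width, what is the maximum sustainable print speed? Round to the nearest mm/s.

128 mm/s

Extrusion cross-section: 0.2 × 0.47 → 0.094 mm².
v_max = Q/A = 12/0.094 = 127.66 mm/s → 128 mm/s.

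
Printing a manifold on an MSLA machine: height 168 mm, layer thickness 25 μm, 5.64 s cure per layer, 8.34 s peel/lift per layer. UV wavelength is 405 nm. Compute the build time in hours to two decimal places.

Number of layers: 168 / 0.025 → 6720 (rounded up).
Per-layer time = 5.64 + 8.34, so 13.98 s.
Total = 6720 × 13.98 = 93945.6 s = 26.10 hours.

26.10 hours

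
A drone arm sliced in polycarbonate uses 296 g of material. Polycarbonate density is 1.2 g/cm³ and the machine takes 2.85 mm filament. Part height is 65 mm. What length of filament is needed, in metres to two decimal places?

Volume = 296 g / 1.2 g·cm⁻³ = 246.6667 cm³ = 246666.7 mm³.
A = π r² = π × 1.425² = 6.3794 mm².
Length = 246666.7 / 6.3794 = 38666.13 mm = 38.67 m.

38.67 m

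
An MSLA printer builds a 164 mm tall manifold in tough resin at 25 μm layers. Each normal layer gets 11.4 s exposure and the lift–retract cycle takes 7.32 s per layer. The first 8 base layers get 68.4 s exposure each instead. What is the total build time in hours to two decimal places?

Layer count = ceil(164 / 0.025) = 6560.
Bottom layers = 8 × (68.4 + 7.32), so 605.76 s.
Regular layers = 6552 × (11.4 + 7.32), so 122653.44 s.
Total = 605.76 + 122653.44 = 123259.2 s = 34.24 hours.

34.24 hours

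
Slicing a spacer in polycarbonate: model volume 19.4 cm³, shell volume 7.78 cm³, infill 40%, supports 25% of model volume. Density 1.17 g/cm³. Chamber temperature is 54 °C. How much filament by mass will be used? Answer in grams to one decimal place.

20.2 g

Volume inside the shell: 19.4 − 7.78 → 11.62 cm³.
Infill volume = 0.40 × 11.62, so 4.648 cm³.
Support: 0.25 × 19.4 → 4.85 cm³.
Total extruded = 7.78 + 4.648 + 4.85 = 17.278 cm³.
Mass = 17.278 × 1.17, so 20.21526 g.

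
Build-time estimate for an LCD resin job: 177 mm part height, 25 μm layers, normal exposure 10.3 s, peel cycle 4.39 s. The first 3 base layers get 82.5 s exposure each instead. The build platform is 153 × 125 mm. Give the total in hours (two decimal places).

Number of layers: 177 / 0.025 → 7080 (rounded up).
Burn-in layers: 3 × (82.5 + 4.39) → 260.67 s.
Regular layers = 7077 × (10.3 + 4.39), so 103961.13 s.
Total = 260.67 + 103961.13 = 104221.8 s = 28.95 hours.

28.95 hours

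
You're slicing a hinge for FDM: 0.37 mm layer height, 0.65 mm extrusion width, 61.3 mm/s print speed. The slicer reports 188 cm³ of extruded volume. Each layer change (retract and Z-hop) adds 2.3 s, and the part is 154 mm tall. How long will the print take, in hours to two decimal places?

3.81 hours

Line area = 0.37 × 0.65, so 0.2405 mm².
Toolpath length = 188 cm³ / 0.2405 mm² = 188000 / 0.2405 = 781704.8 mm.
Print-move time = 781704.8 / 61.3, so 12752.1 s.
Layer count = ceil(154 / 0.37) = 417.
Non-print overhead = 417 × 2.3 = 959.1 s.
Total = 12752.1 + 959.1 = 13711.2 s = 3.81 hours.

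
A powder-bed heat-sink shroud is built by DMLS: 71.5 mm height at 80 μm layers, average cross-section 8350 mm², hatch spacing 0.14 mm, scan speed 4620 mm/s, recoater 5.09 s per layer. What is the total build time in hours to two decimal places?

4.47 hours

Layers = ⌈71.5/0.08⌉ = 894.
Scan path per layer: 8350 / 0.14 → 59642.9 mm.
Laser time per layer = 59642.9 / 4620, so 12.9097 s.
Time per layer = 12.9097 + 5.09 = 17.9997 s.
894 layers × 17.9997 s/layer = 16091.7318 s, i.e. 4.47 hours.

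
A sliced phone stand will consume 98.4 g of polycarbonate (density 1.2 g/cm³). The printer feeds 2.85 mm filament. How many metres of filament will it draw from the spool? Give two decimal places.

12.85 m

Volume = 98.4 g / 1.2 g·cm⁻³ = 82 cm³ = 82000 mm³.
A = π r² = π × 1.425² = 6.3794 mm².
Length = 82000 / 6.3794 = 12853.87 mm = 12.85 m.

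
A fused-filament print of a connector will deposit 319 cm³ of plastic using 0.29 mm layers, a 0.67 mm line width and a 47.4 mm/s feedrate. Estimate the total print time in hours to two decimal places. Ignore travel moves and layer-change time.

Line area = 0.29 × 0.67 = 0.1943 mm².
Total extruded path = 319000/0.1943 = 1641791 mm.
Extrusion time: 1641791 / 47.4 → 34636.9 s.
34636.9 s = 9.62 hours.

9.62 hours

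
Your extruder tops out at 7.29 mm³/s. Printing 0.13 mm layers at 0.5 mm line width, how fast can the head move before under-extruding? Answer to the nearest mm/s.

Extrusion cross-section = 0.13 × 0.5 = 0.065 mm².
Max speed = 7.29 / 0.065 = 112.15 ≈ 112 mm/s.

112 mm/s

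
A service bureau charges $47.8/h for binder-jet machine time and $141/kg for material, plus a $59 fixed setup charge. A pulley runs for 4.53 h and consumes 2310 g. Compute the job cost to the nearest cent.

Machine-time cost = 47.8 × 4.53 = $216.534.
Material charge = 141 × 2310/1000 = $325.71.
Adding setup: 216.534 + 325.71 + 59 → 601.244 ≈ $601.24.

$601.24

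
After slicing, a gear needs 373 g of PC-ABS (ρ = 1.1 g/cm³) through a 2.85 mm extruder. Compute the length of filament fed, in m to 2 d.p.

53.15 m

Volume = 373 g / 1.1 g·cm⁻³ = 339.0909 cm³ = 339090.9 mm³.
A = π r² = π × 1.425² = 6.3794 mm².
Length = 339090.9 / 6.3794 = 53154.04 mm = 53.15 m.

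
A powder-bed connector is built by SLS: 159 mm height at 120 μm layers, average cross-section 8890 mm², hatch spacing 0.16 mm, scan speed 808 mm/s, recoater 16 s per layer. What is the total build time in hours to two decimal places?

31.20 hours

Number of layers: 159 / 0.12 → 1325 (rounded up).
Per-layer scan distance = 8890 / 0.16 = 55562.5 mm.
Scan time per layer = 55562.5 / 808, so 68.7655 s.
Time per layer = 68.7655 + 16, so 84.7655 s.
1325 layers × 84.7655 s/layer = 112314.2875 s, i.e. 31.20 hours.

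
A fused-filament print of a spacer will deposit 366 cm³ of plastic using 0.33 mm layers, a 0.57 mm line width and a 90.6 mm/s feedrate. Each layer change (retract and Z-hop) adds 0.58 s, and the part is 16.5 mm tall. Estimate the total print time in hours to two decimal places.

5.97 hours

Bead cross-section = 0.33 × 0.57, so 0.1881 mm².
Toolpath length = 366 cm³ / 0.1881 mm² = 366000 / 0.1881 = 1945773.5 mm.
Extrusion time = 1945773.5 / 90.6 = 21476.5 s.
Layers = ⌈16.5/0.33⌉ = 50.
Layer-change overhead: 50 × 0.58 → 29 s.
Altogether 21476.5 + 29 = 21505.5 s, i.e. 5.97 hours.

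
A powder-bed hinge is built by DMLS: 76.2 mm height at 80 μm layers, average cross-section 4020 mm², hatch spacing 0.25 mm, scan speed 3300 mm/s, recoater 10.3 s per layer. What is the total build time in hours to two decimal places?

Layers = ⌈76.2/0.08⌉ = 953.
Scan path per layer = 4020 / 0.25, so 16080 mm.
Per-layer scan time = 16080 / 3300, so 4.8727 s.
Layer cycle: 4.8727 + 10.3 → 15.1727 s.
Total: 953 × 15.1727 s = 14459.5831 s → 4.02 hours.

4.02 hours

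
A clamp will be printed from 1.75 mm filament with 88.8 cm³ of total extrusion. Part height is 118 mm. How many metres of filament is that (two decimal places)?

36.92 m

Filament cross-section = π × (1.75/2)² = 2.4053 mm².
L = 88800 mm³ / 2.4053 mm² = 36918.47 mm, i.e. 36.92 m.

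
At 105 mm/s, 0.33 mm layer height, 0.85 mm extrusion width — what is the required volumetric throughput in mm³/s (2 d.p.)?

Extrusion cross-section = 0.33 × 0.85 = 0.2805 mm².
Volumetric flow = 105 × 0.2805 = 29.45 mm³/s.

29.45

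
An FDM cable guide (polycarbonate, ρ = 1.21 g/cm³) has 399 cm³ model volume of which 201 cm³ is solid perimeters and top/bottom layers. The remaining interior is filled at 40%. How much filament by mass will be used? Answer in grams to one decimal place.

339.0 g

Infill region: 399 − 201 → 198 cm³.
Infill volume = 0.40 × 198, so 79.2 cm³.
Total printed volume = 201 + 79.2 = 280.2 cm³.
Mass = 280.2 × 1.21, so 339.042 g.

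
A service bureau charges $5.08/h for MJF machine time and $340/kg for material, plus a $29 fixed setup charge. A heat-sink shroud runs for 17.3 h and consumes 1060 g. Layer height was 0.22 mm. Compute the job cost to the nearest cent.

$477.28

Machine-time cost = 5.08 × 17.3, so $87.884.
Material charge: 340 × 1060/1000 → $360.40.
Adding setup: 87.884 + 360.40 + 29 → 477.284 ≈ $477.28.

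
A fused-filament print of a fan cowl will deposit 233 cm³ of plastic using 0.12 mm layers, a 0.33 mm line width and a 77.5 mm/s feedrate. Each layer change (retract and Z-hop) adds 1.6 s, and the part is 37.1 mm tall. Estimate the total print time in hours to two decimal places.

Extrusion cross-section: 0.12 × 0.33 → 0.0396 mm².
Toolpath length = 233 cm³ / 0.0396 mm² = 233000 / 0.0396 = 5883838.4 mm.
Print-move time: 5883838.4 / 77.5 → 75920.5 s.
Number of layers: 37.1 / 0.12 → 310 (rounded up).
Non-print overhead = 310 × 1.6 = 496 s.
Altogether 75920.5 + 496 = 76416.5 s, i.e. 21.23 hours.

21.23 hours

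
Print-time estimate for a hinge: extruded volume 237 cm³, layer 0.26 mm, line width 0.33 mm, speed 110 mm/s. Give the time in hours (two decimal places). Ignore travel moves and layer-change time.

6.98 hours

Extrusion cross-section = 0.26 × 0.33 = 0.0858 mm².
Path length: 237000 mm³ / 0.0858 mm² → 2762237.8 mm.
Print-move time = 2762237.8 / 110, so 25111.3 s.
25111.3 s = 6.98 hours.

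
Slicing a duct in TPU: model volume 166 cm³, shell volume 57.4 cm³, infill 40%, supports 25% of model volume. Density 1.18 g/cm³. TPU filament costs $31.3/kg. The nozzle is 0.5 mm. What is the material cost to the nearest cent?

Infill region = 166 − 57.4 = 108.6 cm³.
Infill volume = 0.40 × 108.6, so 43.44 cm³.
Support = 0.25 × 166 = 41.5 cm³.
Deposited volume = 57.4 + 43.44 + 41.5, so 142.34 cm³.
Mass = 142.34 × 1.18, so 167.9612 g.
Cost = 167.9612 g / 1000 × $31.3/kg = $5.26.

$5.26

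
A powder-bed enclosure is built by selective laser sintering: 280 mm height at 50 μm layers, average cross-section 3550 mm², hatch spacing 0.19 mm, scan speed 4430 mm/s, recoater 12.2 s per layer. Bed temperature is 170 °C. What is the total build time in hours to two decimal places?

25.54 hours

Layers = ⌈280/0.05⌉ = 5600.
Hatch length per layer = 3550 / 0.19, so 18684.2 mm.
Scan time per layer = 18684.2 / 4430, so 4.2177 s.
Per-layer time = 4.2177 + 12.2, so 16.4177 s.
Total: 5600 × 16.4177 s = 91939.12 s → 25.54 hours.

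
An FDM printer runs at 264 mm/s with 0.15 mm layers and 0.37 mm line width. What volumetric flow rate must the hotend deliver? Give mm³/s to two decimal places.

A: 0.15 × 0.37 → 0.0555 mm².
Volumetric flow = 264 × 0.0555 = 14.65 mm³/s.

14.65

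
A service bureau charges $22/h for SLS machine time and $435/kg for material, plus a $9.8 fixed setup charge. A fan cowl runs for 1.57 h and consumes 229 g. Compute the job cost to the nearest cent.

$143.96

Machine cost = 22 × 1.57, so $34.54.
Material charge = 435 × 229/1000, so $99.615.
Adding setup: 34.54 + 99.615 + 9.8 → 143.955 ≈ $143.96.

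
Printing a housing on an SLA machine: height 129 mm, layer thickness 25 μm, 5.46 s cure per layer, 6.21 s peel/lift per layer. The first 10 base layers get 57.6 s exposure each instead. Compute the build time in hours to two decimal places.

16.87 hours

Layer count = ceil(129 / 0.025) = 5160.
Base layers = 10 × (57.6 + 6.21) = 638.1 s.
Normal layers = 5150 × (5.46 + 6.21), so 60100.5 s.
Sum: 638.1 + 60100.5 = 60738.6 s → 16.87 hours.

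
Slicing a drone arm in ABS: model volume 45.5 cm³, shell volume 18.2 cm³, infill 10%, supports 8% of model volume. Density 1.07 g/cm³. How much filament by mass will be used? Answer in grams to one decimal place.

26.3 g

Infill region: 45.5 − 18.2 → 27.3 cm³.
Infill volume = 0.10 × 27.3, so 2.73 cm³.
Support: 0.08 × 45.5 → 3.64 cm³.
Total printed volume = 18.2 + 2.73 + 3.64, so 24.57 cm³.
Mass = 24.57 × 1.07 = 26.2899 g.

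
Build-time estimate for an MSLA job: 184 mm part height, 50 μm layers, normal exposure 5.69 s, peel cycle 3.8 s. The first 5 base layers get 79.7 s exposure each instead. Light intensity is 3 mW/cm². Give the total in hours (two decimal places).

9.80 hours

Number of layers: 184 / 0.05 → 3680 (rounded up).
Burn-in layers: 5 × (79.7 + 3.8) → 417.5 s.
Regular layers = 3675 × (5.69 + 3.8), so 34875.75 s.
Total = 417.5 + 34875.75 = 35293.25 s = 9.80 hours.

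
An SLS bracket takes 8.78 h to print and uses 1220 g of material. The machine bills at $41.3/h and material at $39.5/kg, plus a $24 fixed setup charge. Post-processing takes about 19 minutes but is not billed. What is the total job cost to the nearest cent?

$434.80

Machine cost = 41.3 × 8.78 = $362.614.
Material cost = 39.5 × 1220/1000, so $48.19.
Adding setup: 362.614 + 48.19 + 24 → 434.804 ≈ $434.80.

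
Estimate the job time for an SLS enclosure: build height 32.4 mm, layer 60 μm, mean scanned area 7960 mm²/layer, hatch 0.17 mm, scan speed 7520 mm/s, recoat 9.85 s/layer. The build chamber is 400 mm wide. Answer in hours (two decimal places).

2.41 hours

Number of layers: 32.4 / 0.06 → 540 (rounded up).
Per-layer scan distance: 7960 / 0.17 → 46823.5 mm.
Per-layer scan time = 46823.5 / 7520, so 6.2265 s.
Time per layer = 6.2265 + 9.85 = 16.0765 s.
Build time = 540 × 16.0765 = 8681.31 s = 2.41 hours.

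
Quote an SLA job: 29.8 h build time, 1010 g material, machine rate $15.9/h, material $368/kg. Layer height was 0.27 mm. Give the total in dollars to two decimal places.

Machine-time cost = 15.9 × 29.8 = $473.82.
Feedstock cost: 368 × 1010/1000 → $371.68.
Total = 473.82 + 371.68 = $845.50.

$845.50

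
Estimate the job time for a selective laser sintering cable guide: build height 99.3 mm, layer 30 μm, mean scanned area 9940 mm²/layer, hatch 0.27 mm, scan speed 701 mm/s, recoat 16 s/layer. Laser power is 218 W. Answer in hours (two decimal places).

63.00 hours

Layers = ⌈99.3/0.03⌉ = 3310.
Per-layer scan distance: 9940 / 0.27 → 36814.8 mm.
Laser time per layer = 36814.8 / 701, so 52.5175 s.
Time per layer = 52.5175 + 16 = 68.5175 s.
Total: 3310 × 68.5175 s = 226792.925 s → 63.00 hours.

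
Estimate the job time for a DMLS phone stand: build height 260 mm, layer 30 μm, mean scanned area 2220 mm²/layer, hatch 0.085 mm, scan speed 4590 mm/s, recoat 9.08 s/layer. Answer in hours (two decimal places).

35.56 hours

Number of layers: 260 / 0.03 → 8667 (rounded up).
Scan path per layer = 2220 / 0.085 = 26117.6 mm.
Scan time per layer: 26117.6 / 4590 → 5.6901 s.
Layer cycle = 5.6901 + 9.08 = 14.7701 s.
Total: 8667 × 14.7701 s = 128012.4567 s → 35.56 hours.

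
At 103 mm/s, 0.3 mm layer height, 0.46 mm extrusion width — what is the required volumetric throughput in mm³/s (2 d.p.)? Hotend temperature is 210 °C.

A = 0.3 × 0.46 = 0.138 mm².
Q = v·A = 103 × 0.138 = 14.21 mm³/s.

14.21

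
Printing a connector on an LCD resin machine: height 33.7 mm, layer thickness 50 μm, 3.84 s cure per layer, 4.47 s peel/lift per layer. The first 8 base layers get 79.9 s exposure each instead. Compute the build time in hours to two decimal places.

Layers = ⌈33.7/0.05⌉ = 674.
Burn-in layers: 8 × (79.9 + 4.47) → 674.96 s.
Remaining layers = 666 × (3.84 + 4.47) = 5534.46 s.
Sum: 674.96 + 5534.46 = 6209.42 s → 1.72 hours.

1.72 hours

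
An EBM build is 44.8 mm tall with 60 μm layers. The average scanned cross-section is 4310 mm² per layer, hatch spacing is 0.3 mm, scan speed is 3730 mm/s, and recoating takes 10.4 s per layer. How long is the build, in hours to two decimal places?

Layer count = ceil(44.8 / 0.06) = 747.
Per-layer scan distance = 4310 / 0.3 = 14366.7 mm.
Beam time per layer: 14366.7 / 3730 → 3.8517 s.
Layer cycle = 3.8517 + 10.4, so 14.2517 s.
747 layers × 14.2517 s/layer = 10646.0199 s, i.e. 2.96 hours.

2.96 hours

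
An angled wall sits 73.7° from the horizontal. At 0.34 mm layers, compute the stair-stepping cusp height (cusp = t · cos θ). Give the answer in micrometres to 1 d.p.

h_c = t·cos θ = 0.34 × 0.2807 = 0.095438 mm (95.4 μm).

95.4 μm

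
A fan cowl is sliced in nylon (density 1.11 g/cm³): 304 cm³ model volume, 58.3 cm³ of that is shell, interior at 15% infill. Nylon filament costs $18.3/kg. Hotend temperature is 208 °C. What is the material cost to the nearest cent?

$1.93

Infill region = 304 − 58.3 = 245.7 cm³.
Infill deposited: 0.15 × 245.7 → 36.855 cm³.
Total printed volume = 58.3 + 36.855 = 95.155 cm³.
Mass: 95.155 × 1.11 → 105.62205 g.
At $18.3/kg: 105.62205/1000 × 18.3 = $1.93.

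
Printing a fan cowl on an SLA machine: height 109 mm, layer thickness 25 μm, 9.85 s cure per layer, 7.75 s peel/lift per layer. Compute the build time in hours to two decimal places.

21.32 hours

Layer count = ceil(109 / 0.025) = 4360.
Cycle time = 9.85 + 7.75 = 17.6 s.
Total = 4360 × 17.6 = 76736 s = 21.32 hours.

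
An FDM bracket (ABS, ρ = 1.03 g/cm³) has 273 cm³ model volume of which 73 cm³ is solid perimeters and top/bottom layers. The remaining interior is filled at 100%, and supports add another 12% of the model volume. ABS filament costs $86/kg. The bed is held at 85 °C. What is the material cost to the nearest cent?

$27.08

Volume inside the shell = 273 − 73, so 200 cm³.
Infill volume = 1.00 × 200 = 200 cm³.
Support: 0.12 × 273 → 32.76 cm³.
Deposited volume: 73 + 200 + 32.76 → 305.76 cm³.
Mass = 305.76 × 1.03 = 314.9328 g.
At $86/kg: 314.9328/1000 × 86 = $27.08.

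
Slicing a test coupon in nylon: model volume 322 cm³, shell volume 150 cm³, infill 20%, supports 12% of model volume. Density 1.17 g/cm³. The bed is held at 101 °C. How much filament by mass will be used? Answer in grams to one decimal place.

Infill region = 322 − 150, so 172 cm³.
Infill volume: 0.20 × 172 → 34.4 cm³.
Support = 0.12 × 322, so 38.64 cm³.
Deposited volume: 150 + 34.4 + 38.64 → 223.04 cm³.
Mass = 223.04 × 1.17, so 260.9568 g.

261.0 g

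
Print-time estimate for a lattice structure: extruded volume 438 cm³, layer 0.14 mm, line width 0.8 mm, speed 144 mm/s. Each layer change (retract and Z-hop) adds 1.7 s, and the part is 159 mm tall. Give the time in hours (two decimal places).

8.08 hours

Line area: 0.14 × 0.8 → 0.112 mm².
Path length: 438000 mm³ / 0.112 mm² → 3910714.3 mm.
Time extruding = 3910714.3 / 144 = 27157.7 s.
Layer count = ceil(159 / 0.14) = 1136.
Non-print overhead = 1136 × 1.7 = 1931.2 s.
Total = 27157.7 + 1931.2 = 29088.9 s = 8.08 hours.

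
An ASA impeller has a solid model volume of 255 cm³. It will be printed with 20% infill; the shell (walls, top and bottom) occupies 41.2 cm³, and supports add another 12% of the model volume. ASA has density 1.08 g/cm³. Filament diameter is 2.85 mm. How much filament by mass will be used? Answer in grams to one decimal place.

Interior volume = 255 − 41.2 = 213.8 cm³.
Deposited infill = 0.20 × 213.8, so 42.76 cm³.
Support = 0.12 × 255, so 30.6 cm³.
Total printed volume = 41.2 + 42.76 + 30.6, so 114.56 cm³.
Mass = 114.56 × 1.08 = 123.7248 g.

123.7 g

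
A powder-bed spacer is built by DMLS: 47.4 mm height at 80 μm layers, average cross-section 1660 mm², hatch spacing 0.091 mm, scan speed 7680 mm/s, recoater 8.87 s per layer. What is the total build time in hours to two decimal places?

Layer count = ceil(47.4 / 0.08) = 593.
Hatch length per layer = 1660 / 0.091 = 18241.8 mm.
Laser time per layer: 18241.8 / 7680 → 2.3752 s.
Layer cycle = 2.3752 + 8.87 = 11.2452 s.
593 layers × 11.2452 s/layer = 6668.4036 s, i.e. 1.85 hours.

1.85 hours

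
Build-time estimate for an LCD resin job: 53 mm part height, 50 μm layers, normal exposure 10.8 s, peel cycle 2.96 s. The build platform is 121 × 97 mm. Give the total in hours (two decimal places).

Number of layers: 53 / 0.05 → 1060 (rounded up).
Each layer takes = 10.8 + 2.96, so 13.76 s.
Build time: 1060 × 13.76 s = 14585.6 s, i.e. 4.05 hours.

4.05 hours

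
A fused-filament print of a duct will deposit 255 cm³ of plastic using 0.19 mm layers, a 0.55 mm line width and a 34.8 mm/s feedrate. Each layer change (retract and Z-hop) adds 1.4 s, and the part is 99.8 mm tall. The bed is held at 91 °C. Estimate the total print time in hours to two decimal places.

Bead cross-section: 0.19 × 0.55 → 0.1045 mm².
Path length: 255000 mm³ / 0.1045 mm² → 2440191.4 mm.
Print-move time = 2440191.4 / 34.8, so 70120.4 s.
Layers = ⌈99.8/0.19⌉ = 526.
Layer-change overhead = 526 × 1.4, so 736.4 s.
Total = 70120.4 + 736.4 = 70856.8 s = 19.68 hours.

19.68 hours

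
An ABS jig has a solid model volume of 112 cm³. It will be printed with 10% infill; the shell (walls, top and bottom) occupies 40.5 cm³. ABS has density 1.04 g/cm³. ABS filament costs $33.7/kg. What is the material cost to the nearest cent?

Volume inside the shell: 112 − 40.5 → 71.5 cm³.
Infill volume = 0.10 × 71.5 = 7.15 cm³.
Total extruded = 40.5 + 7.15, so 47.65 cm³.
Mass: 47.65 × 1.04 → 49.556 g.
At $33.7/kg: 49.556/1000 × 33.7 = $1.67.

$1.67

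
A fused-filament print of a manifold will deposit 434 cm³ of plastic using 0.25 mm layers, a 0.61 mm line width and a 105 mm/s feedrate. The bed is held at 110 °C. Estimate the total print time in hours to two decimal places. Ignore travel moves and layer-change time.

Extrusion cross-section = 0.25 × 0.61, so 0.1525 mm².
Toolpath length = 434 cm³ / 0.1525 mm² = 434000 / 0.1525 = 2845901.6 mm.
Print-move time: 2845901.6 / 105 → 27103.8 s.
That's 27103.8 s → 7.53 hours.

7.53 hours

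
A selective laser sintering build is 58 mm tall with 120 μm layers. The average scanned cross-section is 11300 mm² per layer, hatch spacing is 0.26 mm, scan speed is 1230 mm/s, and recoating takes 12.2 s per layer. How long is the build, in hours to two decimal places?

Number of layers: 58 / 0.12 → 484 (rounded up).
Per-layer scan distance: 11300 / 0.26 → 43461.5 mm.
Per-layer scan time: 43461.5 / 1230 → 35.3346 s.
Time per layer = 35.3346 + 12.2, so 47.5346 s.
Build time = 484 × 47.5346 = 23006.7464 s = 6.39 hours.

6.39 hours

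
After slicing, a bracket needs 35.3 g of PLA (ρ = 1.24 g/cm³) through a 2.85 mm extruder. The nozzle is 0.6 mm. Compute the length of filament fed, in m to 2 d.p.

4.46 m

Volume = 35.3 g / 1.24 g·cm⁻³ = 28.4677 cm³ = 28467.7 mm³.
Cross-section of 2.85 mm filament: π·(2.85/2)² = 6.3794 mm².
Length = 28467.7 / 6.3794 = 4462.44 mm = 4.46 m.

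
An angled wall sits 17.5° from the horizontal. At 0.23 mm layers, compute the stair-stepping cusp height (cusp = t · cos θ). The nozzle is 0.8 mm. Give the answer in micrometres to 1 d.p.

219.4 μm

cos(17.5°) = 0.9537, so cusp = 0.23 × 0.9537 = 0.219351 mm → 219.4 μm.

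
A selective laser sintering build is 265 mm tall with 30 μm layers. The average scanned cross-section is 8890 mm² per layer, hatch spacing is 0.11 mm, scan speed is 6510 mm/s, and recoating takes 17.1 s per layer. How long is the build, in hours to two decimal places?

72.43 hours

Layers = ⌈265/0.03⌉ = 8834.
Per-layer scan distance = 8890 / 0.11 = 80818.2 mm.
Laser time per layer = 80818.2 / 6510, so 12.4145 s.
Per-layer time = 12.4145 + 17.1 = 29.5145 s.
8834 layers × 29.5145 s/layer = 260731.093 s, i.e. 72.43 hours.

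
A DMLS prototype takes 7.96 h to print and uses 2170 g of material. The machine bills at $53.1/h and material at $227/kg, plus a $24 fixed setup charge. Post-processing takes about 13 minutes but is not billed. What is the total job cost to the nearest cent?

Machine-time cost: 53.1 × 7.96 → $422.676.
Material cost = 227 × 2170/1000, so $492.59.
Adding setup: 422.676 + 492.59 + 24 → 939.266 ≈ $939.27.

$939.27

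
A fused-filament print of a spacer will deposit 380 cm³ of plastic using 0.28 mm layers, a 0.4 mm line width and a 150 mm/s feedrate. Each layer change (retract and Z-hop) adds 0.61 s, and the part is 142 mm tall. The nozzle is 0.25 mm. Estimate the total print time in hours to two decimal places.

Extrusion cross-section = 0.28 × 0.4, so 0.112 mm².
Toolpath length = 380 cm³ / 0.112 mm² = 380000 / 0.112 = 3392857.1 mm.
Extrusion time = 3392857.1 / 150 = 22619 s.
Layers = ⌈142/0.28⌉ = 508.
Z-hop total = 508 × 0.61 = 309.88 s.
Total = 22619 + 309.88 = 22928.88 s = 6.37 hours.

6.37 hours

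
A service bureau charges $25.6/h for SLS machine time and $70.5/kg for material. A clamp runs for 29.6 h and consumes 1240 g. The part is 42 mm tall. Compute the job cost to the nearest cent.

Machine-time cost = 25.6 × 29.6 = $757.76.
Feedstock cost = 70.5 × 1240/1000, so $87.42.
Total = 757.76 + 87.42 = $845.18.

$845.18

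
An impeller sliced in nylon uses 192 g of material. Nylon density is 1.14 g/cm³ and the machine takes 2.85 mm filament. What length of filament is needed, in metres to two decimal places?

26.40 m

Extruded volume: 192/1.14 = 168.4211 cm³ (168421.1 mm³).
A = π r² = π × 1.425² = 6.3794 mm².
L = V/A = 168421.1/6.3794 = 26400.77 mm → 26.40 m.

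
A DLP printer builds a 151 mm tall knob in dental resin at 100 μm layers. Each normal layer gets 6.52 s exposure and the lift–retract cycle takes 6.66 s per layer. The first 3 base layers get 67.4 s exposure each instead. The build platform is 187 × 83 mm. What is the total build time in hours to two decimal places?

Layers = ⌈151/0.1⌉ = 1510.
Base layers: 3 × (67.4 + 6.66) → 222.18 s.
Normal layers: 1507 × (6.52 + 6.66) → 19862.26 s.
Total = 222.18 + 19862.26 = 20084.44 s = 5.58 hours.

5.58 hours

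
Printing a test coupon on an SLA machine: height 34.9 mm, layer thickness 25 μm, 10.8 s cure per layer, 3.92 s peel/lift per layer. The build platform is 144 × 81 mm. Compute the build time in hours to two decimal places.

5.71 hours

Number of layers: 34.9 / 0.025 → 1396 (rounded up).
Per-layer time: 10.8 + 3.92 → 14.72 s.
Total = 1396 × 14.72 = 20549.12 s = 5.71 hours.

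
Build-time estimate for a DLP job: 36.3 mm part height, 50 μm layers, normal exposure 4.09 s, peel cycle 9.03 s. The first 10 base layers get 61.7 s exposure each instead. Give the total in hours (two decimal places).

2.81 hours

Layers = ⌈36.3/0.05⌉ = 726.
Bottom layers = 10 × (61.7 + 9.03) = 707.3 s.
Remaining layers: 716 × (4.09 + 9.03) → 9393.92 s.
Total = 707.3 + 9393.92 = 10101.22 s = 2.81 hours.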